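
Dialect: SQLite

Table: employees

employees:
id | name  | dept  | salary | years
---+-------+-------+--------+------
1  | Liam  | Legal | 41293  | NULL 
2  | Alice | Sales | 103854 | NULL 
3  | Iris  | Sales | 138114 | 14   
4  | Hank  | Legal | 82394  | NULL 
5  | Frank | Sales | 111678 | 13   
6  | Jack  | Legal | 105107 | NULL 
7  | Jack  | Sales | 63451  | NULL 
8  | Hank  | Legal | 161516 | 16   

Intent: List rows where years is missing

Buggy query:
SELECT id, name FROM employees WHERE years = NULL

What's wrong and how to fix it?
Bug: Comparing to NULL with '=' never matches; NULL = NULL is unknown, not true

Fix: Use IS NULL to test for NULL

Corrected query:
SELECT id, name FROM employees WHERE years IS NULL

Result:
id | name 
---+------
1  | Liam 
2  | Alice
4  | Hank 
6  | Jack 
7  | Jack 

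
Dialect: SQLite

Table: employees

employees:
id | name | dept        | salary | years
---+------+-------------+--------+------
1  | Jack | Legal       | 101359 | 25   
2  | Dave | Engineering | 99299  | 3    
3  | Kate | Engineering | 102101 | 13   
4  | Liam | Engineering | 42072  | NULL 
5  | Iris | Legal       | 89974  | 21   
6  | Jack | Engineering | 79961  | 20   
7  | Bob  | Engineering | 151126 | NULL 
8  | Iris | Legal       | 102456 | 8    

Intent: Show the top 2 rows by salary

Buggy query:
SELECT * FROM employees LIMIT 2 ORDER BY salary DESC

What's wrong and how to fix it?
Bug: ORDER BY cannot follow LIMIT; LIMIT is the final clause

Fix: Sort with ORDER BY, then apply LIMIT

Corrected query:
SELECT * FROM employees ORDER BY salary DESC LIMIT 2

Result:
id | name | dept        | salary | years
---+------+-------------+--------+------
7  | Bob  | Engineering | 151126 | NULL 
8  | Iris | Legal       | 102456 | 8    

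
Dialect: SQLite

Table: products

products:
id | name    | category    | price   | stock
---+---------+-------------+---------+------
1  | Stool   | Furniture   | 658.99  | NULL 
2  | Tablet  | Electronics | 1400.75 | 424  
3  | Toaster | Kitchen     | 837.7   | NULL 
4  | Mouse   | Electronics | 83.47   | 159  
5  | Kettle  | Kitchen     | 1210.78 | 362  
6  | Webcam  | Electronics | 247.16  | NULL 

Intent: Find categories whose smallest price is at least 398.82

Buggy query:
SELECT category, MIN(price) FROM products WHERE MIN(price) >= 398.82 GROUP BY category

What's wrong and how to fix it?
Bug: MIN() in WHERE is a misuse of aggregate

Fix: Use HAVING for the per-group MIN condition

Corrected query:
SELECT category, MIN(price) FROM products GROUP BY category HAVING MIN(price) >= 398.82

Result:
category  | MIN(price)
----------+-----------
Furniture | 658.99    
Kitchen   | 837.7     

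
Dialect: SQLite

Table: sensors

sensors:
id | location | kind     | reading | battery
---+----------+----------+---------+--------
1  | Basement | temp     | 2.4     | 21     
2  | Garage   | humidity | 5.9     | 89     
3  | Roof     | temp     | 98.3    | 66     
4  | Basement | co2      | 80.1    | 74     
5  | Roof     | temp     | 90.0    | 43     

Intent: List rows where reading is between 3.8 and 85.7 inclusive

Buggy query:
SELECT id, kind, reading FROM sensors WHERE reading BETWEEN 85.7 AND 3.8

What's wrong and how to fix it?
Bug: BETWEEN expects the lower bound first; with 85.7 AND 3.8 the range is empty

Fix: Swap the bounds so the smaller value comes first

Corrected query:
SELECT id, kind, reading FROM sensors WHERE reading BETWEEN 3.8 AND 85.7

Result:
id | kind     | reading
---+----------+--------
2  | humidity | 5.9    
4  | co2      | 80.1   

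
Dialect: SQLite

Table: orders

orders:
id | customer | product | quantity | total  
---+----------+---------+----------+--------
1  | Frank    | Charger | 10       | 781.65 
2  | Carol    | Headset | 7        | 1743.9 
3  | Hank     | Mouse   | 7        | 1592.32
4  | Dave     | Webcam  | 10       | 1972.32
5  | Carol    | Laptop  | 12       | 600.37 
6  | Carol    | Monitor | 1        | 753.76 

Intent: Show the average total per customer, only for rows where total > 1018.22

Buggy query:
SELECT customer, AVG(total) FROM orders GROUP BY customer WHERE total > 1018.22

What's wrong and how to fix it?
Bug: WHERE cannot follow GROUP BY

Fix: Place WHERE between FROM and GROUP BY

Corrected query:
SELECT customer, AVG(total) FROM orders WHERE total > 1018.22 GROUP BY customer

Result:
customer | AVG(total)
---------+-----------
Carol    | 1743.9    
Dave     | 1972.32   
Hank     | 1592.32   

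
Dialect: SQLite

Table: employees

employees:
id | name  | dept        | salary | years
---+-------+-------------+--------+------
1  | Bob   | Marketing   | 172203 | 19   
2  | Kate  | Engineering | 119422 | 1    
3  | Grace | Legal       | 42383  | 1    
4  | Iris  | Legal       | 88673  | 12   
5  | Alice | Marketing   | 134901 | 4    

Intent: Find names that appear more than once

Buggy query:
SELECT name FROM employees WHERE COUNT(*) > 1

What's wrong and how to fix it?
Bug: COUNT(*) is an aggregate and cannot be used in WHERE

Fix: Group first, then use HAVING for the count condition

Corrected query:
SELECT name FROM employees GROUP BY name HAVING COUNT(*) > 1

Result:
(no rows)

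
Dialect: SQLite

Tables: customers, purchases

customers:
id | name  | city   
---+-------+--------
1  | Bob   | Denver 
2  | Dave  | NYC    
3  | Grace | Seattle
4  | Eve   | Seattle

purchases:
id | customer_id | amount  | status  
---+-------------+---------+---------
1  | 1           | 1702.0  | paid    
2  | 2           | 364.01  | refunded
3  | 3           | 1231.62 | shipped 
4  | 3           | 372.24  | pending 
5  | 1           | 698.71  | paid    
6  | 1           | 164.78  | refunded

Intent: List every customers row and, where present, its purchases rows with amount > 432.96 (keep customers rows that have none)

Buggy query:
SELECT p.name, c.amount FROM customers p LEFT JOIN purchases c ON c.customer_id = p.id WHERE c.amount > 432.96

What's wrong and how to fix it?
Bug: A WHERE condition on the right-hand table after LEFT JOIN drops unmatched parents

Fix: Move the right-table condition into the ON clause so unmatched parents are kept

Corrected query:
SELECT p.name, c.amount FROM customers p LEFT JOIN purchases c ON c.customer_id = p.id AND c.amount > 432.96

Result:
name  | amount 
------+--------
Bob   | 698.71 
Bob   | 1702   
Dave  | NULL   
Grace | 1231.62
Eve   | NULL   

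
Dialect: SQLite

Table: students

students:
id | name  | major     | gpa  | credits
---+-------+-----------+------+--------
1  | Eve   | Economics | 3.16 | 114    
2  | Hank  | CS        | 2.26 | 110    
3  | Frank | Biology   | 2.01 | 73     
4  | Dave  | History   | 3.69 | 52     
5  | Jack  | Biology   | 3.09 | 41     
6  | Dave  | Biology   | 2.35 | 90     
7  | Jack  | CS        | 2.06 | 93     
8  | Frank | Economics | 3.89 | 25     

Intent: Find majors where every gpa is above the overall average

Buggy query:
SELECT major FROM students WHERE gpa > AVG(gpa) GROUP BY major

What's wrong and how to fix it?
Bug: AVG() is an aggregate; it can't sit directly in WHERE

Fix: Compute the overall average in a scalar subquery and compare each group's MIN against it in HAVING

Corrected query:
SELECT major FROM students GROUP BY major HAVING MIN(gpa) > (SELECT AVG(gpa) FROM students)

Result:
major    
---------
Economics
History  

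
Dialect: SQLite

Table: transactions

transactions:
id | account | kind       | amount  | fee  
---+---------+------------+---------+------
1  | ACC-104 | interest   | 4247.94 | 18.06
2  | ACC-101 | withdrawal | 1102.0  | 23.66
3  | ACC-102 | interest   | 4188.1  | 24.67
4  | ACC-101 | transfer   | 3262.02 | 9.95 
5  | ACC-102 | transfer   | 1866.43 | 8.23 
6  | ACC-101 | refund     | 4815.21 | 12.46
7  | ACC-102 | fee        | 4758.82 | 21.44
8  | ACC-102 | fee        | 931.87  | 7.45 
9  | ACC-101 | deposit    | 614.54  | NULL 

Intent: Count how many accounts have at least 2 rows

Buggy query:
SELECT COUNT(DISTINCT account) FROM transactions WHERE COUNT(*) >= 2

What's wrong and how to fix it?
Bug: WHERE filters individual rows, not groups, so a group-level COUNT is invalid there

Fix: Group first with HAVING COUNT(*) >= 2, then COUNT the resulting groups

Corrected query:
SELECT COUNT(*) FROM (SELECT account FROM transactions GROUP BY account HAVING COUNT(*) >= 2)

Result:
COUNT(*)
--------
2       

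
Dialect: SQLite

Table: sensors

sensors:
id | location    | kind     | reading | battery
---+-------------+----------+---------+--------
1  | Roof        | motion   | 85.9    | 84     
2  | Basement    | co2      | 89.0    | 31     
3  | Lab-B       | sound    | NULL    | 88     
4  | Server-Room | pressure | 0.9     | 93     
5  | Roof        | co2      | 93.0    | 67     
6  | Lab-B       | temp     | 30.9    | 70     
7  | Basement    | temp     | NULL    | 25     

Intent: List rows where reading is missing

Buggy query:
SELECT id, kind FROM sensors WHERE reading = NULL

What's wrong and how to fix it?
Bug: '= NULL' is always unknown in SQL three-valued logic, so no rows match

Fix: Replace '= NULL' with 'IS NULL'

Corrected query:
SELECT id, kind FROM sensors WHERE reading IS NULL

Result:
id | kind 
---+------
3  | sound
7  | temp 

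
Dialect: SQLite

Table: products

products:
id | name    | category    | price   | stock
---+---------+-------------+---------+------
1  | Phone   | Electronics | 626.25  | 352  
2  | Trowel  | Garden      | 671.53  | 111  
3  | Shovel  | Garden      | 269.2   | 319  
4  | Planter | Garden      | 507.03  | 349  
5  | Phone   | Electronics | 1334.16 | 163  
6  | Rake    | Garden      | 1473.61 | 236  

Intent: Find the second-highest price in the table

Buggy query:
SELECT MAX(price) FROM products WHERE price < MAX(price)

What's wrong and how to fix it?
Bug: The inner MAX is an aggregate inside WHERE, which is not allowed

Fix: Put the inner MAX in a scalar subquery

Corrected query:
SELECT MAX(price) FROM products WHERE price < (SELECT MAX(price) FROM products)

Result:
MAX(price)
----------
1334.16   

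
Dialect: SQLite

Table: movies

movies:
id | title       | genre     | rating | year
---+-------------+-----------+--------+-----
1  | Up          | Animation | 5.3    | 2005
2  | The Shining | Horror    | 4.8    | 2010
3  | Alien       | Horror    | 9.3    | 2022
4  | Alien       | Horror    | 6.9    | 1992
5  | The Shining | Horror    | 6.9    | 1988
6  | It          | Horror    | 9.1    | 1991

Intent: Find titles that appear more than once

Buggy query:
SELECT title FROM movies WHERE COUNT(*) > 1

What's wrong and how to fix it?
Bug: COUNT(*) is an aggregate and cannot be used in WHERE

Fix: Group first, then use HAVING for the count condition

Corrected query:
SELECT title FROM movies GROUP BY title HAVING COUNT(*) > 1

Result:
title      
-----------
Alien      
The Shining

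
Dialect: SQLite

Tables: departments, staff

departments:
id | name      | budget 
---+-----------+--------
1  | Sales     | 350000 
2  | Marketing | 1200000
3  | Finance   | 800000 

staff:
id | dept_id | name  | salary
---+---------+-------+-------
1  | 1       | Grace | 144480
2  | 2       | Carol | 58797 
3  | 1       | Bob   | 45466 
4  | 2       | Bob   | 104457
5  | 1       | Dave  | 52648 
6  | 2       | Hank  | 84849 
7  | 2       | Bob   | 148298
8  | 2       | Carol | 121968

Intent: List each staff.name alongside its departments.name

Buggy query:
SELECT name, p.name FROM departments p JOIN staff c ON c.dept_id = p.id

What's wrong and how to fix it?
Bug: Both tables have a 'name' column; the unqualified reference is ambiguous

Fix: Qualify the column with its table alias (c.name)

Corrected query:
SELECT c.name, p.name FROM departments p JOIN staff c ON c.dept_id = p.id

Result:
name  | name     
------+----------
Grace | Sales    
Carol | Marketing
Bob   | Sales    
Bob   | Marketing
Dave  | Sales    
Hank  | Marketing
Bob   | Marketing
Carol | Marketing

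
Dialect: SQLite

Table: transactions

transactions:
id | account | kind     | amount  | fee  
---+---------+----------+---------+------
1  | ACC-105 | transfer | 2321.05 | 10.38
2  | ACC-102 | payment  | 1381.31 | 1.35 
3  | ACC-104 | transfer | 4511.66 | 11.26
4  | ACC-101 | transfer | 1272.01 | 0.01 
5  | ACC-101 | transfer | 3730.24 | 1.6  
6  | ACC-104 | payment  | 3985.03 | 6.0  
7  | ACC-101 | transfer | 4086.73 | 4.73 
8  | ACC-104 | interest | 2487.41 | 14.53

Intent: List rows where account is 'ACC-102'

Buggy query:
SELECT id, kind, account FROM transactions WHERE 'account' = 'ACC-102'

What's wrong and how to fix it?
Bug: Single quotes denote string literals in SQL; the column name is being compared as a constant string

Fix: Reference the column as account without single quotes

Corrected query:
SELECT id, kind, account FROM transactions WHERE account = 'ACC-102'

Result:
id | kind    | account
---+---------+--------
2  | payment | ACC-102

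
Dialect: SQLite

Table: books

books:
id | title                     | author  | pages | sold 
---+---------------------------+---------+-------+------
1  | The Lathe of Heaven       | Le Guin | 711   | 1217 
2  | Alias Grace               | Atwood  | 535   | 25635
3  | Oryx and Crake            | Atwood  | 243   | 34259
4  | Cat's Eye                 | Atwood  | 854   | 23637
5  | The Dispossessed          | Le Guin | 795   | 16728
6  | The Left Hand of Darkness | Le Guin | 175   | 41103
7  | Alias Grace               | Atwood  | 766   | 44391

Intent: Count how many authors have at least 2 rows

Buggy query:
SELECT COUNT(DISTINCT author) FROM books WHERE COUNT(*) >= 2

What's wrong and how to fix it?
Bug: WHERE filters individual rows, not groups, so a group-level COUNT is invalid there

Fix: Use a subquery that GROUPs and filters with HAVING, then count its rows

Corrected query:
SELECT COUNT(*) FROM (SELECT author FROM books GROUP BY author HAVING COUNT(*) >= 2)

Result:
COUNT(*)
--------
2       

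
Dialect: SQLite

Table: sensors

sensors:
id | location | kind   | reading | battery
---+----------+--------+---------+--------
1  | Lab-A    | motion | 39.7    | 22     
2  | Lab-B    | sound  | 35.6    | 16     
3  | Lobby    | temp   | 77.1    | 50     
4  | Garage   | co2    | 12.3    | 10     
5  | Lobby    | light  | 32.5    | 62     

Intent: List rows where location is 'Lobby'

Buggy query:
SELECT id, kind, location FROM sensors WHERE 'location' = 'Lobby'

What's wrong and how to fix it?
Bug: 'location' in single quotes is a string literal, not the column; the comparison is literal-vs-literal and never true

Fix: Remove the quotes around the column name (or use double quotes for an identifier)

Corrected query:
SELECT id, kind, location FROM sensors WHERE location = 'Lobby'

Result:
id | kind  | location
---+-------+---------
3  | temp  | Lobby   
5  | light | Lobby   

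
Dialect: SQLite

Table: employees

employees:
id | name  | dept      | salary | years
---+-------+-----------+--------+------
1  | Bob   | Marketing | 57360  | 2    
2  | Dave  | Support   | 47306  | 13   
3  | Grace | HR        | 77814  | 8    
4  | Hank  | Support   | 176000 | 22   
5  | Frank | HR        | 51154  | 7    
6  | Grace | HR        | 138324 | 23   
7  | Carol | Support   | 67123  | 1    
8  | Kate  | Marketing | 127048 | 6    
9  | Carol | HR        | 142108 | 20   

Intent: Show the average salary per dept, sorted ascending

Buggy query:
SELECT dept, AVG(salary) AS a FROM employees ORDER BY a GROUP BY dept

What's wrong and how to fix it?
Bug: ORDER BY appears before GROUP BY; SQL clause order requires GROUP BY first

Fix: Move ORDER BY to the end, after GROUP BY

Corrected query:
SELECT dept, AVG(salary) AS a FROM employees GROUP BY dept ORDER BY a

Result:
dept      | a           
----------+-------------
Marketing | 92204       
Support   | 96809.666667
HR        | 102350      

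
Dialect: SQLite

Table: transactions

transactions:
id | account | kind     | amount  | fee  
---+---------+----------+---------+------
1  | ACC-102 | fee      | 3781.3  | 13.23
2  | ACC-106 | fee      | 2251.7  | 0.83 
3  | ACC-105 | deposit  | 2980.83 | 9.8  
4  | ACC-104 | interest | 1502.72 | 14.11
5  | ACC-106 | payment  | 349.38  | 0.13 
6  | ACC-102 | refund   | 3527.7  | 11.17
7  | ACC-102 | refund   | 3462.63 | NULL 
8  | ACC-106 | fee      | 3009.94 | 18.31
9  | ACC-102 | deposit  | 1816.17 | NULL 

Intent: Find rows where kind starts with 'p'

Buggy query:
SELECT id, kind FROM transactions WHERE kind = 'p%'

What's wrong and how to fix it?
Bug: '=' compares the literal string including the % character; pattern matching needs LIKE

Fix: Use LIKE for wildcard pattern matching

Corrected query:
SELECT id, kind FROM transactions WHERE kind LIKE 'p%'

Result:
id | kind   
---+--------
5  | payment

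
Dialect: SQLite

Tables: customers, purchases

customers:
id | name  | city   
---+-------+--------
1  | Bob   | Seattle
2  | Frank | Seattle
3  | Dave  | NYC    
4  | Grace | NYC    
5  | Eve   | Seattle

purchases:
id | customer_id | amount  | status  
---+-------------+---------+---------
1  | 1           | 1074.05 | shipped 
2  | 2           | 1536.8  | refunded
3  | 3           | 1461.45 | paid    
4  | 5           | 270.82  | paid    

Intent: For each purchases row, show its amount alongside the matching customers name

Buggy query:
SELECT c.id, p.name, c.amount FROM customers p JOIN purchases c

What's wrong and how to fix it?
Bug: JOIN with no ON clause produces a cartesian product; every purchases row pairs with every customers row

Fix: Specify the join condition linking the foreign key to the parent id

Corrected query:
SELECT c.id, p.name, c.amount FROM customers p JOIN purchases c ON c.customer_id = p.id

Result:
id | name  | amount 
---+-------+--------
1  | Bob   | 1074.05
2  | Frank | 1536.8 
3  | Dave  | 1461.45
4  | Eve   | 270.82 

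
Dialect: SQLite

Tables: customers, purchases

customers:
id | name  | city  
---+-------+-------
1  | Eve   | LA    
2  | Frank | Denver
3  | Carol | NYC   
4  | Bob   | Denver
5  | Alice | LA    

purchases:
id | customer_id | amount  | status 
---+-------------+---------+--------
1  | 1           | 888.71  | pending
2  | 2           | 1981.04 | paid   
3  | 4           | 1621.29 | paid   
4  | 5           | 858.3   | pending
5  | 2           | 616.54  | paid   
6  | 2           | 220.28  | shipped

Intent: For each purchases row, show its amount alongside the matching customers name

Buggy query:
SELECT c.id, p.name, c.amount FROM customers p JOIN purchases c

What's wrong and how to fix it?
Bug: Missing join condition: each purchases row is matched to all customers rows instead of just its own

Fix: Add ON c.customer_id = p.id to the JOIN

Corrected query:
SELECT c.id, p.name, c.amount FROM customers p JOIN purchases c ON c.customer_id = p.id

Result:
id | name  | amount 
---+-------+--------
1  | Eve   | 888.71 
2  | Frank | 1981.04
3  | Bob   | 1621.29
4  | Alice | 858.3  
5  | Frank | 616.54 
6  | Frank | 220.28 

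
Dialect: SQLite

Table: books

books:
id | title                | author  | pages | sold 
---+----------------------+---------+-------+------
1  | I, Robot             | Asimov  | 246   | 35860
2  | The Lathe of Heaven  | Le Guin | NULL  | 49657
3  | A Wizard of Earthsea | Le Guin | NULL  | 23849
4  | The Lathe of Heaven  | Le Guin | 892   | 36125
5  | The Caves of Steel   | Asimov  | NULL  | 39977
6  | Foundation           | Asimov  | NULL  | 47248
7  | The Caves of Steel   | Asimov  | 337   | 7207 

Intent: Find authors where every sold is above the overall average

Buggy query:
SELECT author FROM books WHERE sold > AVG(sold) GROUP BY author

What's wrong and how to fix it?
Bug: AVG() is an aggregate; it can't sit directly in WHERE

Fix: Compute the overall average in a scalar subquery and compare each group's MIN against it in HAVING

Corrected query:
SELECT author FROM books GROUP BY author HAVING MIN(sold) > (SELECT AVG(sold) FROM books)

Result:
(no rows)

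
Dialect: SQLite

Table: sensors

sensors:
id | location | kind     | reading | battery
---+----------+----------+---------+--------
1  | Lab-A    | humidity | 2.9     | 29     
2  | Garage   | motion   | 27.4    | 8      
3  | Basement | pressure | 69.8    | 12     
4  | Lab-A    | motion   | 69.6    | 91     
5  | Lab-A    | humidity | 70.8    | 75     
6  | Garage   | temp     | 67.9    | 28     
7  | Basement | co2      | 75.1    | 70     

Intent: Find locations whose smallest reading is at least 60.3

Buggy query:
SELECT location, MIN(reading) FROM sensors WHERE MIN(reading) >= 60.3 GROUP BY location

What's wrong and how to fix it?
Bug: MIN() in WHERE is a misuse of aggregate

Fix: Use HAVING for the per-group MIN condition

Corrected query:
SELECT location, MIN(reading) FROM sensors GROUP BY location HAVING MIN(reading) >= 60.3

Result:
location | MIN(reading)
---------+-------------
Basement | 69.8        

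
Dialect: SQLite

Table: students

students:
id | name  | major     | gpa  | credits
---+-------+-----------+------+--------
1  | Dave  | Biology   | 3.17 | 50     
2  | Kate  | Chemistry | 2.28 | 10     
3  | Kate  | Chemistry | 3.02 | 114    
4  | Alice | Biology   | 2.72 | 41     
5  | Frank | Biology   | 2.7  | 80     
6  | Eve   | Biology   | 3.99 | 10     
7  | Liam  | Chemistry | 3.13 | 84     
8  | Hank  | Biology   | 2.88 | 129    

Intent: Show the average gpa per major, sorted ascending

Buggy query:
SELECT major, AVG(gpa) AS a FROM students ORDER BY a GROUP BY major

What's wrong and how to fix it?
Bug: GROUP BY must precede ORDER BY

Fix: Reorder: SELECT … FROM … GROUP BY … ORDER BY …

Corrected query:
SELECT major, AVG(gpa) AS a FROM students GROUP BY major ORDER BY a

Result:
major     | a    
----------+------
Chemistry | 2.81 
Biology   | 3.092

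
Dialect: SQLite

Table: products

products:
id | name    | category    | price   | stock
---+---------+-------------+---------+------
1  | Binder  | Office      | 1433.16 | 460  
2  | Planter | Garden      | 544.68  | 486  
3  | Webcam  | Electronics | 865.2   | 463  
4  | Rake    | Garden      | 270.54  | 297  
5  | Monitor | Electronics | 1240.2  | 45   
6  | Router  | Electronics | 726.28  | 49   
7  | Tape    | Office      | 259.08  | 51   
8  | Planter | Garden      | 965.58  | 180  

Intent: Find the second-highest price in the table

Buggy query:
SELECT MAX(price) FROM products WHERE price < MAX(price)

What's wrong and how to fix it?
Bug: The inner MAX is an aggregate inside WHERE, which is not allowed

Fix: Compute the overall MAX in a subquery, then take MAX of rows below it

Corrected query:
SELECT MAX(price) FROM products WHERE price < (SELECT MAX(price) FROM products)

Result:
MAX(price)
----------
1240.2    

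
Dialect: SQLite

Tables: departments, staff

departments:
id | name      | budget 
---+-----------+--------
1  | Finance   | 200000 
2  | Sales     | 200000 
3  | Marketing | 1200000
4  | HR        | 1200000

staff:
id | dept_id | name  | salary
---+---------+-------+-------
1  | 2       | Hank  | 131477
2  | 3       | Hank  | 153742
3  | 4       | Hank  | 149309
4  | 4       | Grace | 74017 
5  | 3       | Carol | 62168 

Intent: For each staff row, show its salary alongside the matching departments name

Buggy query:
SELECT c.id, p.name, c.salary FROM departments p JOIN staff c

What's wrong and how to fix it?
Bug: Missing join condition: each staff row is matched to all departments rows instead of just its own

Fix: Add ON c.dept_id = p.id to the JOIN

Corrected query:
SELECT c.id, p.name, c.salary FROM departments p JOIN staff c ON c.dept_id = p.id

Result:
id | name      | salary
---+-----------+-------
1  | Sales     | 131477
2  | Marketing | 153742
3  | HR        | 149309
4  | HR        | 74017 
5  | Marketing | 62168 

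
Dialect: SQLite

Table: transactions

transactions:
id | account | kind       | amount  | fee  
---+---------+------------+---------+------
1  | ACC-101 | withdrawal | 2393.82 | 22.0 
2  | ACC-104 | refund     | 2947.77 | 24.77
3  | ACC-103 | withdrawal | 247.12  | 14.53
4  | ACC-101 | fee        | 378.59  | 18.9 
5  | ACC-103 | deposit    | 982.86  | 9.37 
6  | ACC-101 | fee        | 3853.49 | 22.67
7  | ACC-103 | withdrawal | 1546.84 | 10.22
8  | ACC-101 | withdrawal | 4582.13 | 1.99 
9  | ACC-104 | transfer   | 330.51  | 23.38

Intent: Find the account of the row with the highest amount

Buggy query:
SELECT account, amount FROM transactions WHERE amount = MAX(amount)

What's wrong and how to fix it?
Bug: MAX(amount) is an aggregate and cannot be used directly in WHERE

Fix: Wrap MAX in a scalar subquery so WHERE compares against a single value

Corrected query:
SELECT account, amount FROM transactions WHERE amount = (SELECT MAX(amount) FROM transactions)

Result:
account | amount 
--------+--------
ACC-101 | 4582.13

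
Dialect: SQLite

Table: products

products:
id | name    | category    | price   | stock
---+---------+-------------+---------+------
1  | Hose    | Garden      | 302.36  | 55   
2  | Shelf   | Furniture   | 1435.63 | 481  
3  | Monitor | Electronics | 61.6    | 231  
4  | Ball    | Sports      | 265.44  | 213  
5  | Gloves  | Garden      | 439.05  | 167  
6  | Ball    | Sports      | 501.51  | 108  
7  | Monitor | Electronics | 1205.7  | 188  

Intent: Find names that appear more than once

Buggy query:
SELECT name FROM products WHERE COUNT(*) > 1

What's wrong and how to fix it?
Bug: COUNT(*) is an aggregate and cannot be used in WHERE

Fix: Group first, then use HAVING for the count condition

Corrected query:
SELECT name FROM products GROUP BY name HAVING COUNT(*) > 1

Result:
name   
-------
Ball   
Monitor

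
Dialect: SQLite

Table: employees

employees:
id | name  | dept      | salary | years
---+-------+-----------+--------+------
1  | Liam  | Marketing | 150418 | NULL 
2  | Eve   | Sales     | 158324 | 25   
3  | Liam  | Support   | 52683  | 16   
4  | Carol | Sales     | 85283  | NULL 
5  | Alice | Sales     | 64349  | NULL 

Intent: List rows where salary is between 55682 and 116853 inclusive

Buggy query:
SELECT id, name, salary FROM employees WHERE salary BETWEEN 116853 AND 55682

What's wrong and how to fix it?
Bug: BETWEEN expects the lower bound first; with 116853 AND 55682 the range is empty

Fix: Swap the bounds so the smaller value comes first

Corrected query:
SELECT id, name, salary FROM employees WHERE salary BETWEEN 55682 AND 116853

Result:
id | name  | salary
---+-------+-------
4  | Carol | 85283 
5  | Alice | 64349 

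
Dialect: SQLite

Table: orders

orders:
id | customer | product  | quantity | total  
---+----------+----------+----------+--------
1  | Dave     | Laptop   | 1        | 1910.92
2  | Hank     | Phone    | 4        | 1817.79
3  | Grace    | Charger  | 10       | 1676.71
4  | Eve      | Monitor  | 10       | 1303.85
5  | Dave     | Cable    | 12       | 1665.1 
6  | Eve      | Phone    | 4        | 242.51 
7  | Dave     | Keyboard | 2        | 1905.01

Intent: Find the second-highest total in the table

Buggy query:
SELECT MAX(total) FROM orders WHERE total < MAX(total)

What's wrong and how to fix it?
Bug: The inner MAX is an aggregate inside WHERE, which is not allowed

Fix: Put the inner MAX in a scalar subquery

Corrected query:
SELECT MAX(total) FROM orders WHERE total < (SELECT MAX(total) FROM orders)

Result:
MAX(total)
----------
1905.01   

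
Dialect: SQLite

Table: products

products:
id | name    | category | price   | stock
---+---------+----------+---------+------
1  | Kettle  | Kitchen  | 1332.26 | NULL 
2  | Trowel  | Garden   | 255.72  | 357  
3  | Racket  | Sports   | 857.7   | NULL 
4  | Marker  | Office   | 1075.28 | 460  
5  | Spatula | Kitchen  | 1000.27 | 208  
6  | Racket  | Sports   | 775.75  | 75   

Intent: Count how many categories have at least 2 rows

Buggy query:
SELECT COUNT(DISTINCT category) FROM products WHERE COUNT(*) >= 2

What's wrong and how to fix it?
Bug: WHERE filters individual rows, not groups, so a group-level COUNT is invalid there

Fix: Group first with HAVING COUNT(*) >= 2, then COUNT the resulting groups

Corrected query:
SELECT COUNT(*) FROM (SELECT category FROM products GROUP BY category HAVING COUNT(*) >= 2)

Result:
COUNT(*)
--------
2       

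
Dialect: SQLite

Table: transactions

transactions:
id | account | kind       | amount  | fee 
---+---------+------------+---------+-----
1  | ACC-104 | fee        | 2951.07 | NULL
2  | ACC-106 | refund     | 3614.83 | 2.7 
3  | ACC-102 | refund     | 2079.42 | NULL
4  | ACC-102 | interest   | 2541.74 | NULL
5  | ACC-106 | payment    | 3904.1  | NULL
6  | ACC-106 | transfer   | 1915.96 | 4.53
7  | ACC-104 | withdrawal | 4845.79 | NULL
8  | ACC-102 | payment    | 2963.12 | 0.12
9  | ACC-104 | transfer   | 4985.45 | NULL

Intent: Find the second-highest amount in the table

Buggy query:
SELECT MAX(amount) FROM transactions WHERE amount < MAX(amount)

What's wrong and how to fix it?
Bug: The inner MAX is an aggregate inside WHERE, which is not allowed

Fix: Compute the overall MAX in a subquery, then take MAX of rows below it

Corrected query:
SELECT MAX(amount) FROM transactions WHERE amount < (SELECT MAX(amount) FROM transactions)

Result:
MAX(amount)
-----------
4845.79    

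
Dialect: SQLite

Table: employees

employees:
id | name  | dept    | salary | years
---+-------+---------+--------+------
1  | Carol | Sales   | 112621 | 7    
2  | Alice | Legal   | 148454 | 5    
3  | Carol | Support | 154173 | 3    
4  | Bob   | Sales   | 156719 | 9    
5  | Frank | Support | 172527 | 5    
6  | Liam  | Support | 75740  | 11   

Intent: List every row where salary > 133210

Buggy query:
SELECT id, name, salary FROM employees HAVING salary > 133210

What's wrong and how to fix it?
Bug: HAVING filters the output of aggregation, but this query has no GROUP BY and no aggregate functions, so SQLite rejects it (HAVING clause on a non-aggregate query); the condition here is per row

Fix: Use WHERE for row-level filtering

Corrected query:
SELECT id, name, salary FROM employees WHERE salary > 133210

Result:
id | name  | salary
---+-------+-------
2  | Alice | 148454
3  | Carol | 154173
4  | Bob   | 156719
5  | Frank | 172527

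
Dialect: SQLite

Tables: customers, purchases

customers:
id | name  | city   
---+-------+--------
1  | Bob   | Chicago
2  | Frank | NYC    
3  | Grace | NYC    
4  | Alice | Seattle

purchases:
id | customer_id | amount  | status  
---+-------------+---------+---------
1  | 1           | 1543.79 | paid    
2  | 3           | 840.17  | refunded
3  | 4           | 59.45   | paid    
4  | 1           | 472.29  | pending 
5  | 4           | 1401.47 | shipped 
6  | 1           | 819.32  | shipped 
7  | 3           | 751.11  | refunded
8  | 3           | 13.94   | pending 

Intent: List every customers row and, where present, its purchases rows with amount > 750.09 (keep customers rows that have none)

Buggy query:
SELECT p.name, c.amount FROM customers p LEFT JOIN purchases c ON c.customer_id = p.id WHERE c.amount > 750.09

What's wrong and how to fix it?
Bug: A WHERE condition on the right-hand table after LEFT JOIN drops unmatched parents

Fix: Move the right-table condition into the ON clause so unmatched parents are kept

Corrected query:
SELECT p.name, c.amount FROM customers p LEFT JOIN purchases c ON c.customer_id = p.id AND c.amount > 750.09

Result:
name  | amount 
------+--------
Bob   | 819.32 
Bob   | 1543.79
Frank | NULL   
Grace | 751.11 
Grace | 840.17 
Alice | 1401.47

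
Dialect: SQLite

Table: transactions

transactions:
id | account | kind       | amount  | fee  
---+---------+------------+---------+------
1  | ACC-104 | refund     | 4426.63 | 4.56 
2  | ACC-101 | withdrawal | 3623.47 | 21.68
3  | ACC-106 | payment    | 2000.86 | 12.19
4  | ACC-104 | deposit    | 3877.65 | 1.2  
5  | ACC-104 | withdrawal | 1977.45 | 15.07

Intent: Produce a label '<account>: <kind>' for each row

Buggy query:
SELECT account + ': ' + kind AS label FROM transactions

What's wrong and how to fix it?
Bug: SQLite uses || for string concatenation; + coerces text to numbers (yielding 0)

Fix: Use the || operator for string concatenation

Corrected query:
SELECT account || ': ' || kind AS label FROM transactions

Result:
label              
-------------------
ACC-104: refund    
ACC-101: withdrawal
ACC-106: payment   
ACC-104: deposit   
ACC-104: withdrawal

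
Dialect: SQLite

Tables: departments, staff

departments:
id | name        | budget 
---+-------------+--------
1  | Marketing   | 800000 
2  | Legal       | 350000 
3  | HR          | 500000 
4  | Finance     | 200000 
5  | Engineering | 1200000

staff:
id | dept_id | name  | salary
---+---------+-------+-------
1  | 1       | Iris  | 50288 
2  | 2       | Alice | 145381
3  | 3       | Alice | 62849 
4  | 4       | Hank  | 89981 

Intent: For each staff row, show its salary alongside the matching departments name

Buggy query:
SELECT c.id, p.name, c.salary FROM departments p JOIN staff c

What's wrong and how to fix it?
Bug: Missing join condition: each staff row is matched to all departments rows instead of just its own

Fix: Add ON c.dept_id = p.id to the JOIN

Corrected query:
SELECT c.id, p.name, c.salary FROM departments p JOIN staff c ON c.dept_id = p.id

Result:
id | name      | salary
---+-----------+-------
1  | Marketing | 50288 
2  | Legal     | 145381
3  | HR        | 62849 
4  | Finance   | 89981 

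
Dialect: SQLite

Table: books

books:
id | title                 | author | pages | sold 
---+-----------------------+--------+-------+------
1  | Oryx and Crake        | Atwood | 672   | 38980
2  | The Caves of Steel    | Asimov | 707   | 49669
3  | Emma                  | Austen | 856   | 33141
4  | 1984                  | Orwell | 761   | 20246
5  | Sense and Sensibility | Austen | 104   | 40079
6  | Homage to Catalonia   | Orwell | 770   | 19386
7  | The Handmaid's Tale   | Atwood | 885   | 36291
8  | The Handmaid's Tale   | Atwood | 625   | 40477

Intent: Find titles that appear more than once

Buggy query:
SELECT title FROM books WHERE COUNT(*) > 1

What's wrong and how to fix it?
Bug: WHERE can't reference COUNT(*); aggregates are computed after WHERE

Fix: Group first, then use HAVING for the count condition

Corrected query:
SELECT title FROM books GROUP BY title HAVING COUNT(*) > 1

Result:
title              
-------------------
The Handmaid's Tale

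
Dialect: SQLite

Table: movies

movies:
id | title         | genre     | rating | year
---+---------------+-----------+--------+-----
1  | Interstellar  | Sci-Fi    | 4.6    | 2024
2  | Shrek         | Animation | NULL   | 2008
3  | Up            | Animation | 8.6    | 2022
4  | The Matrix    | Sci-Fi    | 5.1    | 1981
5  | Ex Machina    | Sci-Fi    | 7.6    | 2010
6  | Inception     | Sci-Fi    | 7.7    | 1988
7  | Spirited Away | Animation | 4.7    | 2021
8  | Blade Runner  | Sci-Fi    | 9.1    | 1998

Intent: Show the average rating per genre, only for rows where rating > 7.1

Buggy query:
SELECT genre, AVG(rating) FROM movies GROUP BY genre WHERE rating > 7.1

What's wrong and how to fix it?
Bug: Row-level WHERE must come before GROUP BY in the clause order

Fix: Move the WHERE clause before GROUP BY

Corrected query:
SELECT genre, AVG(rating) FROM movies WHERE rating > 7.1 GROUP BY genre

Result:
genre     | AVG(rating)
----------+------------
Animation | 8.6        
Sci-Fi    | 8.133333   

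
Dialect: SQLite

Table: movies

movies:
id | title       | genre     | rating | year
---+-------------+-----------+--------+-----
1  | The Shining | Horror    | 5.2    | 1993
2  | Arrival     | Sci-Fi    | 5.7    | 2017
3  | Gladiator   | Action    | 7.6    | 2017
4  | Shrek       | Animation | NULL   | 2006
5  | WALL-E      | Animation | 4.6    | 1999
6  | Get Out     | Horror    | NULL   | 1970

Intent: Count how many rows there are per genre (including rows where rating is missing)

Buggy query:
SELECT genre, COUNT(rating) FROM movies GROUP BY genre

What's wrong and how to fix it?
Bug: COUNT(rating) skips NULLs, so groups with missing rating are undercounted

Fix: Use COUNT(*) to count all rows regardless of NULL

Corrected query:
SELECT genre, COUNT(*) FROM movies GROUP BY genre

Result:
genre     | COUNT(*)
----------+---------
Action    | 1       
Animation | 2       
Horror    | 2       
Sci-Fi    | 1       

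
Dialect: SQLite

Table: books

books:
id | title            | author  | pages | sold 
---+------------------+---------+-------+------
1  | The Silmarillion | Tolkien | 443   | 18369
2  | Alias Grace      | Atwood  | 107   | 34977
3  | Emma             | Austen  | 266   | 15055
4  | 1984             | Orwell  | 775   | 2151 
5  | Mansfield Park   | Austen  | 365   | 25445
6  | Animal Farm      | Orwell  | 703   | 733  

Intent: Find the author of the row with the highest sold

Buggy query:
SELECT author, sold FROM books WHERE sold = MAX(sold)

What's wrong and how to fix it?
Bug: MAX(sold) is an aggregate and cannot be used directly in WHERE

Fix: Use a subquery: WHERE sold = (SELECT MAX(sold) FROM books)

Corrected query:
SELECT author, sold FROM books WHERE sold = (SELECT MAX(sold) FROM books)

Result:
author | sold 
-------+------
Atwood | 34977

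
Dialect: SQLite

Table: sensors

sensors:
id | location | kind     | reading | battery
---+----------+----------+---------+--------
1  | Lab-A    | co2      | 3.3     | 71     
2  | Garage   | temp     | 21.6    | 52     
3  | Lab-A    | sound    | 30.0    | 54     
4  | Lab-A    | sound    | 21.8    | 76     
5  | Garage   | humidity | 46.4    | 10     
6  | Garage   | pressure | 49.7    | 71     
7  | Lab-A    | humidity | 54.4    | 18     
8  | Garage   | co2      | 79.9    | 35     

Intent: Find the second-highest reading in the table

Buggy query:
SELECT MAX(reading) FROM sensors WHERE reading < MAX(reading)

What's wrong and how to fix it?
Bug: The inner MAX is an aggregate inside WHERE, which is not allowed

Fix: Compute the overall MAX in a subquery, then take MAX of rows below it

Corrected query:
SELECT MAX(reading) FROM sensors WHERE reading < (SELECT MAX(reading) FROM sensors)

Result:
MAX(reading)
------------
54.4        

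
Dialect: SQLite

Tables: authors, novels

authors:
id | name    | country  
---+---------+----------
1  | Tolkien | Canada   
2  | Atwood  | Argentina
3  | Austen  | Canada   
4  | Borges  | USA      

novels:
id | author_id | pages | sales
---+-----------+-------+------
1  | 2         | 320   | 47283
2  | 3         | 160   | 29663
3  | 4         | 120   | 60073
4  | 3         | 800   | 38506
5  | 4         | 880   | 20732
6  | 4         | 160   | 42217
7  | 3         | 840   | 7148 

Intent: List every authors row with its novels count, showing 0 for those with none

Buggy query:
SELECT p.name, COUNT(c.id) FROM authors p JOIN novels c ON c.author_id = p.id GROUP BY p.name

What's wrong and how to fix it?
Bug: An inner join excludes parents with zero children

Fix: Switch to LEFT JOIN to retain unmatched parent rows

Corrected query:
SELECT p.name, COUNT(c.id) FROM authors p LEFT JOIN novels c ON c.author_id = p.id GROUP BY p.name

Result:
name    | COUNT(c.id)
--------+------------
Atwood  | 1          
Austen  | 3          
Borges  | 3          
Tolkien | 0          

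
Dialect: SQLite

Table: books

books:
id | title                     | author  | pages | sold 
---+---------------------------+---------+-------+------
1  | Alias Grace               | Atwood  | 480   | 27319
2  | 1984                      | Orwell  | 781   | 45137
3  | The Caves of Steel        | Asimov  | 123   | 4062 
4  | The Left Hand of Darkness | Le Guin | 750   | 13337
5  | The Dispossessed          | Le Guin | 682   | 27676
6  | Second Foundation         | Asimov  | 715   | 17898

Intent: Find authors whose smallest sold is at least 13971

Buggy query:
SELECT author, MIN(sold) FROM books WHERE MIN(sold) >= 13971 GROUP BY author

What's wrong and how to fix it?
Bug: MIN() in WHERE is a misuse of aggregate

Fix: Use HAVING for the per-group MIN condition

Corrected query:
SELECT author, MIN(sold) FROM books GROUP BY author HAVING MIN(sold) >= 13971

Result:
author | MIN(sold)
-------+----------
Atwood | 27319    
Orwell | 45137    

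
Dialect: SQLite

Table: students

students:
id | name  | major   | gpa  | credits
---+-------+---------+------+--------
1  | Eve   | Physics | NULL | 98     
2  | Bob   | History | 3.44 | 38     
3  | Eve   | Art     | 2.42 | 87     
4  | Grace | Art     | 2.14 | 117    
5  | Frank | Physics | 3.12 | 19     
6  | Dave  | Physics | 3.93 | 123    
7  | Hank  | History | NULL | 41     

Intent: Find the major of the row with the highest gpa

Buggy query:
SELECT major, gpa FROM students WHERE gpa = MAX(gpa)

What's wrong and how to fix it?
Bug: MAX(gpa) is an aggregate and cannot be used directly in WHERE

Fix: Wrap MAX in a scalar subquery so WHERE compares against a single value

Corrected query:
SELECT major, gpa FROM students WHERE gpa = (SELECT MAX(gpa) FROM students)

Result:
major   | gpa 
--------+-----
Physics | 3.93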